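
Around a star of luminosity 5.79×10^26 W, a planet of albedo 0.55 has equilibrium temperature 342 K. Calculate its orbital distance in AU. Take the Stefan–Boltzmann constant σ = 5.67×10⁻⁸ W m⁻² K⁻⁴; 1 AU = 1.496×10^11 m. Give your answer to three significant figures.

The flux needed for this T is 4σT⁴/(1−0.55) = 6895 W m⁻².
Then d = [L/(4πS)]^(1/2) = 8.175×10^10 m, i.e. 0.5464 AU.

0.546 AU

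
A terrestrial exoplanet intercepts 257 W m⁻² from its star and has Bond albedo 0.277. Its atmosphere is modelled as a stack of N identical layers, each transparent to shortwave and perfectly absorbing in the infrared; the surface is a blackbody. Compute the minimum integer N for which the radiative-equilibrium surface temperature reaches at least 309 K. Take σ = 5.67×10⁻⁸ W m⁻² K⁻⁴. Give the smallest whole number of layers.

11

The effective emission temperature is T_e = [S(1−α)/(4σ)]^¼ = 169.2 K.
Since T_s⁴ = (N+1)T_e⁴, we need N ≥ (T_s/T_e)⁴ − 1 = 10.128.
Rounding up, N = 11.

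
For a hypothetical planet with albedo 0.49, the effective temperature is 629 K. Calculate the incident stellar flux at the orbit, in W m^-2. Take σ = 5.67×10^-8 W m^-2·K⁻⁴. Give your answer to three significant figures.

69600 W m^-2

Invert the energy balance for S: S = 4σT⁴/(1−α).
The emitted flux is σT⁴ = 8875 W m^-2.
S = 4·8875/0.51 = 69610 W m^-2.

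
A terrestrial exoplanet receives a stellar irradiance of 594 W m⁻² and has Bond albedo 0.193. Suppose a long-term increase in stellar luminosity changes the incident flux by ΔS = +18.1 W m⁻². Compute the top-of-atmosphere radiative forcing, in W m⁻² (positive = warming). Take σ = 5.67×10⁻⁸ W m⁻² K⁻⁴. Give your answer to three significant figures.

ΔF = Δ[S(1−α)]/4 = (1−0.193)·+18.1/4 = 3.652 W m⁻².

3.65 W m⁻²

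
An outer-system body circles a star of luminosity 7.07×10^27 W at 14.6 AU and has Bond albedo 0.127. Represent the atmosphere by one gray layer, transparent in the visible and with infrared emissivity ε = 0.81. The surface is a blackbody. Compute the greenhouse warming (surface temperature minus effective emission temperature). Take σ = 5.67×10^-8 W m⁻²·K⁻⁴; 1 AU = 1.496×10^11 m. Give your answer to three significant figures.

20.2 kelvin

Orbital distance: d = 14.6 AU = 2.184×10^12 m.
Spreading L over a sphere of radius d: S = 7.07×10^27/(4π·2.18×10^12²) = 117.9 W m⁻².
Effective emission temperature (TOA balance): σT_e⁴ = S(1−α)/4 = 25.74 W m⁻² → T_e = 146.0 K.
Surface balance with a leaky layer gives σT_s⁴ = σT_e⁴·2/(2−ε), so T_s = T_e·[2/(2−0.81)]^(1/4) = 166.2 K.
Greenhouse warming: T_s − T_e = 20.23 K.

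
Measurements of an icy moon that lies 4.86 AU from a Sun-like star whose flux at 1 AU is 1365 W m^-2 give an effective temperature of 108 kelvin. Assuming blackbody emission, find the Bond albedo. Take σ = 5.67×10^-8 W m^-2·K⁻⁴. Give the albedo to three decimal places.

0.466

By the inverse-square law, S = 1365/4.86² = 57.79 W m^-2.
Rearranging the radiative balance, α = 1 − 4σT⁴/S.
σT⁴ = 7.714 W m^-2, so 4σT⁴ = 30.86 W m^-2.
Hence α = 1 − 30.86/57.79 = 0.4661.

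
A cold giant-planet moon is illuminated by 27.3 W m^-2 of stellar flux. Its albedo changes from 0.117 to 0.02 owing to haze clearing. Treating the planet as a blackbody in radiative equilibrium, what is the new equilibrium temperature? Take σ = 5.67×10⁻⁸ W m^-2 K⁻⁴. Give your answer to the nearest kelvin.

104 K

With the new albedo, S(1−α₂)/4 = 6.689 W m^-2, so T₂ = 104.2 K.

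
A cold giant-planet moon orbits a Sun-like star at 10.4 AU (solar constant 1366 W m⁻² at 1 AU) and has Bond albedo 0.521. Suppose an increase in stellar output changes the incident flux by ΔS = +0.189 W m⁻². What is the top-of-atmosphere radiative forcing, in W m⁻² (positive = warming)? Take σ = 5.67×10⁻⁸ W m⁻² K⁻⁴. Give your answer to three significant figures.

0.0226 W m⁻²

By the inverse-square law, S = 1366/10.4² = 12.63 W m⁻².
TOA radiative forcing: ΔF = (1−α)ΔS/4 = 0.479·(+0.189)/4 = 0.02263 W m⁻².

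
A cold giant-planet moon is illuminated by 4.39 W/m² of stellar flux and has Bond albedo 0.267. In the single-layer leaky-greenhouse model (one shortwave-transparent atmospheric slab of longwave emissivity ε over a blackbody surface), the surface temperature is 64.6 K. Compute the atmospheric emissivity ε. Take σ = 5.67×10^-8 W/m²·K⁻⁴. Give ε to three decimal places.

0.371

First, T_e = [4.390·(1−0.267)/(4σ)]^(1/4) = 61.37 K.
Inverting T_s⁴ = 2T_e⁴/(2−ε): (T_e/T_s)⁴ = 0.8147, so ε = 2(1 − 0.8147) = 0.3706.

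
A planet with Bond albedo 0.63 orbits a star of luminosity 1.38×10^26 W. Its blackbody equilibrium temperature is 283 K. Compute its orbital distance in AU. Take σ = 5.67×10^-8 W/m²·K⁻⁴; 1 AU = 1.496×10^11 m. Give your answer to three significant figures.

The flux needed for this T is 4σT⁴/(1−0.63) = 3932 W/m².
S = L/(4πd²) → d = √(L/4πS) = √(1.38×10^26/(4π·3932)) = 5.285×10^10 m = 0.3533 AU.

0.353 AU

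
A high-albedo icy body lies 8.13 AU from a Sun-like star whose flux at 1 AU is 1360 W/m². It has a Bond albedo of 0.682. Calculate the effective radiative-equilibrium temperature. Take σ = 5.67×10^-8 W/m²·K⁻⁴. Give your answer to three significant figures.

Flux at the orbit: S = 1360/(8.13)² = 20.58 W/m².
Absorbed flux (global mean): S(1−α)/4 = 20.58·0.318/4 = 1.636 W/m².
In equilibrium σT⁴ equals this, so T = 73.29 K.

73.3 K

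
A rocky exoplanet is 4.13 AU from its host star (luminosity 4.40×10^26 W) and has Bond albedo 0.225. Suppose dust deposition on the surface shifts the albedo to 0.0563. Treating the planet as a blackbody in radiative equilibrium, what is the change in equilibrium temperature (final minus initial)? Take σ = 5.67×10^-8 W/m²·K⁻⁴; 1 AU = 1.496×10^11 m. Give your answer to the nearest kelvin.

7 K

Orbital distance: d = 4.13 AU = 6.178×10^11 m.
S = L/(4πd²) = 91.72 W/m².
Before: T₁ = [91.72·0.775/(4σ)]^(1/4) = 133.1 K.
Final:   T₂ = [S(1−0.0563)/(4σ)]^(1/4) = 139.8 K.
Change: 139.8 − 133.1 = 6.715 K.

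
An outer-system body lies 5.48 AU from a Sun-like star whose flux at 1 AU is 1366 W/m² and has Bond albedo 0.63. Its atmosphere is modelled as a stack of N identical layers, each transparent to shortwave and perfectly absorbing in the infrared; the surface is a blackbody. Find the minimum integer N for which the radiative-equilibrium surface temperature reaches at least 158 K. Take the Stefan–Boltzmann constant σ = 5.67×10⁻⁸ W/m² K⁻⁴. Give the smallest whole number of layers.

By the inverse-square law, S = 1366/5.48² = 45.49 W/m².
Top-of-atmosphere balance: σT_e⁴ = S(1−α)/4 = 4.208 W/m² → T_e = 92.81 K.
Need (N+1)T_e⁴ ≥ T_s⁴, i.e. N+1 ≥ (158/92.81)⁴ = 8.398.
Rounding up, N = 8.

8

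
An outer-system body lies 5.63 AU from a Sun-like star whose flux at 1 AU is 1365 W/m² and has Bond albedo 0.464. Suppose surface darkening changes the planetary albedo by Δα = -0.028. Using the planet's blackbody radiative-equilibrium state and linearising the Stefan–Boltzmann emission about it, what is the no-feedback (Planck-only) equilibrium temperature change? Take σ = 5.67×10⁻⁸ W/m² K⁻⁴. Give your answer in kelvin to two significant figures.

By the inverse-square law, S = 1365/5.63² = 43.06 W/m².
Unperturbed T_e = [43.06·(1−0.464)/(4σ)]^¼ = 100.4 K.
The change in absorbed flux is Δ[S(1−α)/4] = −SΔα/4 = 0.3014 W/m².
Planck response: λ_P = 4σT_e³ = 4·5.67×10⁻⁸·(100.4)³ = 0.2298 W/m²/K.
So ΔT₀ = 0.3014/0.2298 = 1.31 K.

1.3 K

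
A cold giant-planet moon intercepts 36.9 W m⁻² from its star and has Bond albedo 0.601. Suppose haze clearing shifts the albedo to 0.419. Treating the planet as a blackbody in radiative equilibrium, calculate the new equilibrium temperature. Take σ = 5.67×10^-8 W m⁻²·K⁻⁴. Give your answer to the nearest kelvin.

99 K

New equilibrium: T₂ = [(1−0.419)·36.90/(4σ)]^(1/4) = 98.60 K.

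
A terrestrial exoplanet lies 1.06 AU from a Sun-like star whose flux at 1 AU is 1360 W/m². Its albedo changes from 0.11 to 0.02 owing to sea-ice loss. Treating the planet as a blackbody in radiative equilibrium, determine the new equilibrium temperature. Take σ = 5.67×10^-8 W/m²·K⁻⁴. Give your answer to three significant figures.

Flux at the orbit: S = 1360/(1.06)² = 1210 W/m².
With the new albedo, S(1−α₂)/4 = 296.5 W/m², so T₂ = 268.9 K.

269 K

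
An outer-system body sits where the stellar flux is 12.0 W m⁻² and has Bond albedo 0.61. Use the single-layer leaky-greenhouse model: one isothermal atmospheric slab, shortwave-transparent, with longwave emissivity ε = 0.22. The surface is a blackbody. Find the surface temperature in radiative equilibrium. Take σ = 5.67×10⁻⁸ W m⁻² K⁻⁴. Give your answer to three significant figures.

69.4 K

At the top of the atmosphere, σT_e⁴ = S(1−α)/4 = 1.170 W m⁻², giving T_e = 67.40 K.
The surface balance (absorbed SW + ε·downward IR = σT_s⁴) with T_a⁴ = T_s⁴/2 reduces to T_s = T_e·[2/(2−ε)]^¼ = 69.39 K.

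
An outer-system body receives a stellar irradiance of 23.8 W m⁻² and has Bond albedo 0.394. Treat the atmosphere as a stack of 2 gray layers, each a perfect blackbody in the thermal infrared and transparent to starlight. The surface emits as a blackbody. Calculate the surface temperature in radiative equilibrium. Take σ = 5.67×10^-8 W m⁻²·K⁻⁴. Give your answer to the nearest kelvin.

OLR = S(1−α)/4 = 3.606 W m⁻²; the top layer radiates at T_e = 89.30 K.
Layer-by-layer balance gives σT_s⁴ = (N+1)σT_e⁴, so T_s = 3^¼·89.30 = 117.5 K.

118 K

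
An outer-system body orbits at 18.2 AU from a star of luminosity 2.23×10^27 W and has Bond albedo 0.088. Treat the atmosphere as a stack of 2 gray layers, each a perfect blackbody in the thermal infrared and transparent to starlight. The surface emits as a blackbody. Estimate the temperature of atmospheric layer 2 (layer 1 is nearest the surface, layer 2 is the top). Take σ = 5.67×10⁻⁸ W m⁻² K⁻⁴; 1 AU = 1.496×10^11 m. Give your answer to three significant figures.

99.1 kelvin

Orbital distance: d = 18.2 AU = 2.723×10^12 m.
Spreading L over a sphere of radius d: S = 2.23×10^27/(4π·2.72×10^12²) = 23.94 W m⁻².
OLR = S(1−α)/4 = 5.458 W m⁻²; the top layer radiates at T_e = 99.05 K.
In the N-layer model, layer k (counted from the surface) has T_k = (N+1−k)^(1/4)·T_e.
T_2 = (1)^(1/4)·99.05 = 99.05 K.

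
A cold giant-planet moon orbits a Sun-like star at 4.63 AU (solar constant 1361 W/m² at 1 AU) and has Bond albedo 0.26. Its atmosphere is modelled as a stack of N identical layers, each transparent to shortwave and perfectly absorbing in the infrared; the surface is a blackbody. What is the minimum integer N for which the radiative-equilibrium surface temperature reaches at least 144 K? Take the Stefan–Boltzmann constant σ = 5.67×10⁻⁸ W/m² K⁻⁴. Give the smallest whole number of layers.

2

Flux at the orbit: S = 1361/(4.63)² = 63.49 W/m².
OLR = S(1−α)/4 = 11.75 W/m²; the top layer radiates at T_e = 120.0 K.
Since T_s⁴ = (N+1)T_e⁴, we need N ≥ (T_s/T_e)⁴ − 1 = 1.076.
The minimum whole number is N = 2.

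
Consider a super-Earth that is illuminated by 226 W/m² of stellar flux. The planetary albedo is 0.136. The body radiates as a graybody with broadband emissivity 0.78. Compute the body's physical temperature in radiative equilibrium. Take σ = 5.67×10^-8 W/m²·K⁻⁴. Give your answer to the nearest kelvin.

182 K

The planet absorbs (1−α)S over its disc πR² and re-emits over 4πR², so the mean absorbed flux is (1−0.136)·226.0/4 = 48.82 W/m².
Radiative balance εσT⁴ = 48.82 gives T = [48.82/(0.78·σ)]^(1/4) = 182.3 K.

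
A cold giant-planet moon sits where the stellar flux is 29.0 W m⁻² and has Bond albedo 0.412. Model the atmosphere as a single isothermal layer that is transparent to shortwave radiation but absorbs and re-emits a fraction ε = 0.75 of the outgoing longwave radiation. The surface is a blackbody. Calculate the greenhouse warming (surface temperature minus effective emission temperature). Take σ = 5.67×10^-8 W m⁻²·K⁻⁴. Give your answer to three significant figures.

At the top of the atmosphere, σT_e⁴ = S(1−α)/4 = 4.263 W m⁻², giving T_e = 93.12 K.
The surface balance (absorbed SW + ε·downward IR = σT_s⁴) with T_a⁴ = T_s⁴/2 reduces to T_s = T_e·[2/(2−ε)]^¼ = 104.7 K.
T_s − T_e = 104.7 − 93.12 = 11.61 K.

11.6 K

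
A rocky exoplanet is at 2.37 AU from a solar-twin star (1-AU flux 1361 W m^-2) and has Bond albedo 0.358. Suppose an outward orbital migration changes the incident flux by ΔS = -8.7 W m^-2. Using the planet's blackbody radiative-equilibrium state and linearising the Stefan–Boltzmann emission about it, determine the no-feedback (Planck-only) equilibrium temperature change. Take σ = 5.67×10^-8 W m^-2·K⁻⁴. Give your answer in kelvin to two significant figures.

-1.5 K

Irradiance scales as 1/d², so S = 1361 W m^-2 × (1/2.37)² = 242.3 W m^-2.
The baseline emission temperature is T_e = 161.8 K.
Only a fraction (1−α) is absorbed and it's spread over 4πR², so ΔF = (1−α)ΔS/4 = -1.396 W m^-2.
Linearising σT⁴ gives d(σT⁴)/dT = 4σT_e³ = 0.9612 W m^-2 per K.
ΔT₀ = ΔF/λ_P = -1.396/0.9612 = -1.45 K.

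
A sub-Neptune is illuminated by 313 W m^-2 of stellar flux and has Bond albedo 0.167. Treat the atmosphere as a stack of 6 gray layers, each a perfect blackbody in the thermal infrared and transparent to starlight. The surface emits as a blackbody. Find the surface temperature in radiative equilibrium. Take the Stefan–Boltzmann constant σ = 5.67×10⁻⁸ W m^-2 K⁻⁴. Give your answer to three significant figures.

300 kelvin

Top-of-atmosphere balance: σT_e⁴ = S(1−α)/4 = 65.18 W m^-2 → T_e = 184.1 K.
With N = 6 opaque layers, T_s = (N+1)^(1/4)·T_e = 7^(1/4)·184.1 = 299.5 K.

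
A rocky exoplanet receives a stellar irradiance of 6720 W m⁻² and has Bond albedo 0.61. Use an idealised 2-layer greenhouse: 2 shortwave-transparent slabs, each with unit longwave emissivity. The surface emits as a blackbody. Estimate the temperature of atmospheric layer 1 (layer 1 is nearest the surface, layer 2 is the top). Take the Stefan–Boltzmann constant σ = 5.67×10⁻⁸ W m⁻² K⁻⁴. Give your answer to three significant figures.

390 kelvin

OLR = S(1−α)/4 = 655.2 W m⁻²; the top layer radiates at T_e = 327.9 K.
In the N-layer model, layer k (counted from the surface) has T_k = (N+1−k)^(1/4)·T_e.
With k = 1: T_1 = (2+1−1)^¼·327.9 K = 389.9 K.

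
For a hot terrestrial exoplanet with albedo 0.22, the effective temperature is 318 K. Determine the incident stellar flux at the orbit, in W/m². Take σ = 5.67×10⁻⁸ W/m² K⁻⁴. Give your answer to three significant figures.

Invert the energy balance for S: S = 4σT⁴/(1−α).
The emitted flux is σT⁴ = 579.8 W/m².
So S = 4×579.8/(1−0.22) = 2973 W/m².

2970 W/m²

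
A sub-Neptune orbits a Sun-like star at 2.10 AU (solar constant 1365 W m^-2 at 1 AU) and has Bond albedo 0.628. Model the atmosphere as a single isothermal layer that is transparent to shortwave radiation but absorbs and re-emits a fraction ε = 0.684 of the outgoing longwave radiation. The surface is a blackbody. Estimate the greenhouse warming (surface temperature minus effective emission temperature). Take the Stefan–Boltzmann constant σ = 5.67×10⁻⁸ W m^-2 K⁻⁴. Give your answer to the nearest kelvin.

Irradiance scales as 1/d², so S = 1365 W m^-2 × (1/2.10)² = 309.5 W m^-2.
The planet radiates to space at T_e = [S(1−α)/(4σ)]^(1/4) = 150.1 K.
For a single slab of emissivity ε, T_s⁴ = 2T_e⁴/(2−ε); thus T_s = 150.1·(1.52)^(1/4) = 166.7 K.
T_s − T_e = 166.7 − 150.1 = 16.56 K.

17 K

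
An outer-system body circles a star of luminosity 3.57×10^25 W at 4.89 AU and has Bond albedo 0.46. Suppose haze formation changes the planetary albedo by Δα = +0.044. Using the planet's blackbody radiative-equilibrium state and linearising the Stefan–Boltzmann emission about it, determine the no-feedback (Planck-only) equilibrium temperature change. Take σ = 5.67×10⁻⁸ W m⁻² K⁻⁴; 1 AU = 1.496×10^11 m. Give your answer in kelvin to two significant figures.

Orbital distance: d = 4.89 AU = 7.315×10^11 m.
S = L/(4πd²) = 5.309 W m⁻².
The baseline emission temperature is T_e = 59.63 K.
ΔF = −(S/4)Δα = −(5.309/4)×(+0.044) = -0.05839 W m⁻².
Planck response: λ_P = 4σT_e³ = 4·5.67×10⁻⁸·(59.63)³ = 0.04808 W m⁻²/K.
So ΔT₀ = -0.05839/0.04808 = -1.21 K.

-1.2 K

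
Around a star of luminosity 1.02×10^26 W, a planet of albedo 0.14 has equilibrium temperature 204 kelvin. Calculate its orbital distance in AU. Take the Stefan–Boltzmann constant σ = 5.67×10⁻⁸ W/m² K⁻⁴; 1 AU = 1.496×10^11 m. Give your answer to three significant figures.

0.891 AU

Required flux: S = 4σT⁴/(1−α) = 456.7 W/m².
Then d = [L/(4πS)]^(1/2) = 1.333×10^11 m, i.e. 0.8911 AU.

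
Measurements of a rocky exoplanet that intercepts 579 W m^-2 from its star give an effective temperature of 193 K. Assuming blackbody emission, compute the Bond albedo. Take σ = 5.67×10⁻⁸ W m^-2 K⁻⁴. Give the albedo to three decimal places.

Rearranging the radiative balance, α = 1 − 4σT⁴/S.
4σT⁴ = 4·5.67×10⁻⁸·(193)⁴ = 314.7 W m^-2.
Hence α = 1 − 314.7/579.0 = 0.4565.

0.457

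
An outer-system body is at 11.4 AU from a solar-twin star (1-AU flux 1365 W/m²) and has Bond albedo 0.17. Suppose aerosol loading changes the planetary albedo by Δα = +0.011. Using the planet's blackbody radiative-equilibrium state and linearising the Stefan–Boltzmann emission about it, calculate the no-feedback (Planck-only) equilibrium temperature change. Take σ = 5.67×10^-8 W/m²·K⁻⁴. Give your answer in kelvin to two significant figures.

-0.26 K

Irradiance scales as 1/d², so S = 1365 W/m² × (1/11.4)² = 10.50 W/m².
The baseline emission temperature is T_e = 78.74 K.
The change in absorbed flux is Δ[S(1−α)/4] = −SΔα/4 = -0.02888 W/m².
Planck response: λ_P = 4σT_e³ = 4·5.67×10⁻⁸·(78.74)³ = 0.1107 W/m²/K.
So ΔT₀ = -0.02888/0.1107 = -0.261 K.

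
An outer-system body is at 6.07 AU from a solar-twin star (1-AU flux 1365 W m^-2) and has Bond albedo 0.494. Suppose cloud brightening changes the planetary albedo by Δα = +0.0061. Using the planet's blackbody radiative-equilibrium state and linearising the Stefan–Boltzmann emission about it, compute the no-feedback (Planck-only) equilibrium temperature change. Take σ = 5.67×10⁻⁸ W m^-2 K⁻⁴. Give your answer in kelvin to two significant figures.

-0.29 K

Flux at the orbit: S = 1365/(6.07)² = 37.05 W m^-2.
Unperturbed T_e = [37.05·(1−0.494)/(4σ)]^¼ = 95.35 K.
ΔF = −(S/4)Δα = −(37.05/4)×(+0.0061) = -0.05650 W m^-2.
Linearising σT⁴ gives d(σT⁴)/dT = 4σT_e³ = 0.1966 W m^-2 per K.
ΔT₀ = ΔF/λ_P = -0.05650/0.1966 = -0.287 K.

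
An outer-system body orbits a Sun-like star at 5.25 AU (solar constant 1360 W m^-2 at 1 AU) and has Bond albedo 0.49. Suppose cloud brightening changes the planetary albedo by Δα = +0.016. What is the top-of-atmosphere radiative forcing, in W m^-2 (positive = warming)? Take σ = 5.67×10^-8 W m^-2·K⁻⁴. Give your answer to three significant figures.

-0.197 W m^-2

By the inverse-square law, S = 1360/5.25² = 49.34 W m^-2.
TOA radiative forcing: ΔF = −S·Δα/4 = −49.34·(+0.016)/4 = -0.1974 W m^-2.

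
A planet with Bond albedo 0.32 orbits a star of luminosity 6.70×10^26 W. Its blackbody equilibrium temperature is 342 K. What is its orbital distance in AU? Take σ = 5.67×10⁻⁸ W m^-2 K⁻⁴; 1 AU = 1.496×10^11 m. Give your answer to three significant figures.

Required flux: S = 4σT⁴/(1−α) = 4563 W m^-2.
From L = 4πd²S, d = √(6.70×10^26/(4π·4563)) = 1.081×10^11 m = 0.7226 AU.

0.723 AU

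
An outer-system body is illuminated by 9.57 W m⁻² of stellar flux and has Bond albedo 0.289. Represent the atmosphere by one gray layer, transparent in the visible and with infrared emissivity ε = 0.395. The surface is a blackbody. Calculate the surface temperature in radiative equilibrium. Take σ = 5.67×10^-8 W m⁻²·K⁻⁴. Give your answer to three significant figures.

The planet radiates to space at T_e = [S(1−α)/(4σ)]^(1/4) = 74.01 K.
The surface balance (absorbed SW + ε·downward IR = σT_s⁴) with T_a⁴ = T_s⁴/2 reduces to T_s = T_e·[2/(2−ε)]^¼ = 78.19 K.

78.2 K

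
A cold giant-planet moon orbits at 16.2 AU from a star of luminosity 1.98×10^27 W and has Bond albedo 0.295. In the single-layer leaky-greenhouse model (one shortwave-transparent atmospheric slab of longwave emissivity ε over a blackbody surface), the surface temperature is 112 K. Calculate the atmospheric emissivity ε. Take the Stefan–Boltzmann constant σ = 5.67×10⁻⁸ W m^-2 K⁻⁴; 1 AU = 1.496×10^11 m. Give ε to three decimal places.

0.940

Orbital distance: d = 16.2 AU = 2.424×10^12 m.
Flux at the orbit: S = L/(4πd²) = 1.98×10^27/(4π·(2.42×10^12)²) = 26.83 W m^-2.
Effective temperature: T_e = [S(1−α)/(4σ)]^(1/4) = 95.56 K.
T_s⁴ = T_e⁴·2/(2−ε) → ε = 2 − 2(T_e/T_s)⁴ = 2 − 2·(95.56/112)⁴ = 0.9401.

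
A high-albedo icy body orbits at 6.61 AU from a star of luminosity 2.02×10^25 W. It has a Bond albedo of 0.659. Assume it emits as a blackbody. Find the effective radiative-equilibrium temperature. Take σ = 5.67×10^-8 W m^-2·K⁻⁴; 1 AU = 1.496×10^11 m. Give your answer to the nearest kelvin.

40 kelvin

Orbital distance: d = 6.61 AU = 9.889×10^11 m.
Flux at the orbit: S = L/(4πd²) = 2.02×10^25/(4π·(9.89×10^11)²) = 1.644 W m^-2.
Averaging over the sphere, the absorbed flux is S(1−α)/4 = 0.1401 W m^-2.
In equilibrium σT⁴ equals this, so T = 39.65 K.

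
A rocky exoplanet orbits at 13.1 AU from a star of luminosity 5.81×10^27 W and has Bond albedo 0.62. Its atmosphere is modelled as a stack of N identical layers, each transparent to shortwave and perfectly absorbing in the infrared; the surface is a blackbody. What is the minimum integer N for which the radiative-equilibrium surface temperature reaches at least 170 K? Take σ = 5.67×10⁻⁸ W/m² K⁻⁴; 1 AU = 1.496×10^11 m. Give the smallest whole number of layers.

d = 13.1 × 1.496×10^11 m = 1.960×10^12 m.
Spreading L over a sphere of radius d: S = 5.81×10^27/(4π·1.96×10^12²) = 120.4 W/m².
Top-of-atmosphere balance: σT_e⁴ = S(1−α)/4 = 11.44 W/m² → T_e = 119.2 K.
Need (N+1)T_e⁴ ≥ T_s⁴, i.e. N+1 ≥ (170/119.2)⁴ = 4.141.
So N ≥ 3.141; the smallest integer is N = 4.

4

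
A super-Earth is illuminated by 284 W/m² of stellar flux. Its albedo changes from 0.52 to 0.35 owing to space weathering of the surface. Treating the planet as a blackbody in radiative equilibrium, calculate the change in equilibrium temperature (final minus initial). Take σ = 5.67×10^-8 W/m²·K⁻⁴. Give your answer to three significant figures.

12.3 K

Before: T₁ = [284.0·0.48/(4σ)]^(1/4) = 156.6 K.
Final:   T₂ = [S(1−0.35)/(4σ)]^(1/4) = 168.9 K.
ΔT = T₂ − T₁ = 12.33 K.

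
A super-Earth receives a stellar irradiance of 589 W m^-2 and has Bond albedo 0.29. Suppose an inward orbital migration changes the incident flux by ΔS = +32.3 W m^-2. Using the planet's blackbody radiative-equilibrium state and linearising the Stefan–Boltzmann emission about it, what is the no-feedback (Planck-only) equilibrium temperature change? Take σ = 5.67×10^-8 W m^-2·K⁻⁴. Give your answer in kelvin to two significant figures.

Unperturbed T_e = [589.0·(1−0.29)/(4σ)]^¼ = 207.2 K.
Only a fraction (1−α) is absorbed and it's spread over 4πR², so ΔF = (1−α)ΔS/4 = 5.733 W m^-2.
Planck response: λ_P = 4σT_e³ = 4·5.67×10⁻⁸·(207.2)³ = 2.018 W m^-2/K.
Hence the no-feedback warming is ΔF/(4σT_e³) = 2.84 K.

2.8 K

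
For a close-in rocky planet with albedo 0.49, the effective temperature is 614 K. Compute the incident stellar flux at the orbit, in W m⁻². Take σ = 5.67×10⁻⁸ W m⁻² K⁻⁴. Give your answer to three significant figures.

From S(1−α)/4 = σT⁴: S = 4σT⁴/(1−α).
σT⁴ = 5.67×10⁻⁸·(614)⁴ = 8059 W m⁻².
S = 4·8059/0.51 = 63200 W m⁻².

63200 W m⁻²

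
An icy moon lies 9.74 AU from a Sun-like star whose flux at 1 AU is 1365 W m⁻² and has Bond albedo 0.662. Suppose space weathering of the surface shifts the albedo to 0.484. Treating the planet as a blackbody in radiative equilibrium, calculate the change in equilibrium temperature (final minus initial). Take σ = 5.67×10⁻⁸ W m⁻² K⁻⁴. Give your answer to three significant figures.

7.59 K

Flux at the orbit: S = 1365/(9.74)² = 14.39 W m⁻².
With α = 0.662, T₁ = 68.05 K.
With α = 0.484, T₂ = 75.64 K.
Change: 75.64 − 68.05 = 7.592 K.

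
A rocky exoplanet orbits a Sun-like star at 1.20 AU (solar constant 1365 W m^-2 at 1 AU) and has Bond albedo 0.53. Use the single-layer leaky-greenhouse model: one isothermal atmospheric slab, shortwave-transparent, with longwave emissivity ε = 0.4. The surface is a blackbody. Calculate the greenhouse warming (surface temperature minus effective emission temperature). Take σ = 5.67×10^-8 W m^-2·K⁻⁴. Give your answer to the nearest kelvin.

By the inverse-square law, S = 1365/1.20² = 947.9 W m^-2.
Effective emission temperature (TOA balance): σT_e⁴ = S(1−α)/4 = 111.4 W m^-2 → T_e = 210.5 K.
Surface balance with a leaky layer gives σT_s⁴ = σT_e⁴·2/(2−ε), so T_s = T_e·[2/(2−0.4)]^(1/4) = 222.6 K.
Greenhouse warming: T_s − T_e = 12.08 K.

12 kelvin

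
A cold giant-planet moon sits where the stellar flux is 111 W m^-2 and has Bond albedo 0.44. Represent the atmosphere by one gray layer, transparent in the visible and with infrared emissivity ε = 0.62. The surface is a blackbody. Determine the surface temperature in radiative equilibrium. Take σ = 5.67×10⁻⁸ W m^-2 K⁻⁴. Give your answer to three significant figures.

141 kelvin

The planet radiates to space at T_e = [S(1−α)/(4σ)]^(1/4) = 128.7 K.
The surface balance (absorbed SW + ε·downward IR = σT_s⁴) with T_a⁴ = T_s⁴/2 reduces to T_s = T_e·[2/(2−ε)]^¼ = 141.2 K.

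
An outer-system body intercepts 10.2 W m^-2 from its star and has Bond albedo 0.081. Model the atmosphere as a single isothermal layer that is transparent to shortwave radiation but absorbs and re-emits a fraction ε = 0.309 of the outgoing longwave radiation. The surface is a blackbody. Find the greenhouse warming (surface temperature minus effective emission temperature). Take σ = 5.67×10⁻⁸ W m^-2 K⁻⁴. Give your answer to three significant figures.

3.44 K

The planet radiates to space at T_e = [S(1−α)/(4σ)]^(1/4) = 80.18 K.
The surface balance (absorbed SW + ε·downward IR = σT_s⁴) with T_a⁴ = T_s⁴/2 reduces to T_s = T_e·[2/(2−ε)]^¼ = 83.62 K.
T_s − T_e = 83.62 − 80.18 = 3.436 K.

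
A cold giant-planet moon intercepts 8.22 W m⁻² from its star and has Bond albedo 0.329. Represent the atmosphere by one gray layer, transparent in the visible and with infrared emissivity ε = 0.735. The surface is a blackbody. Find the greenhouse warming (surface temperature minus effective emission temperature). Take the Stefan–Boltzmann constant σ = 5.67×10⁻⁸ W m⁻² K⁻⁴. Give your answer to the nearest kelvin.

The planet radiates to space at T_e = [S(1−α)/(4σ)]^(1/4) = 70.22 K.
The surface balance (absorbed SW + ε·downward IR = σT_s⁴) with T_a⁴ = T_s⁴/2 reduces to T_s = T_e·[2/(2−ε)]^¼ = 78.74 K.
The atmosphere warms the surface by 8.521 K.

9 K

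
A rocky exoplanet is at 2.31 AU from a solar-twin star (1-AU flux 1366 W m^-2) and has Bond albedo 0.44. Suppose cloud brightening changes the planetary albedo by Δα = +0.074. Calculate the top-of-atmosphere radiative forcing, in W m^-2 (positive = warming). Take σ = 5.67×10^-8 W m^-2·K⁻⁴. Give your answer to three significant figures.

By the inverse-square law, S = 1366/2.31² = 256.0 W m^-2.
ΔF = −(S/4)Δα = −(256.0/4)×(+0.074) = -4.736 W m^-2.

-4.74 W m^-2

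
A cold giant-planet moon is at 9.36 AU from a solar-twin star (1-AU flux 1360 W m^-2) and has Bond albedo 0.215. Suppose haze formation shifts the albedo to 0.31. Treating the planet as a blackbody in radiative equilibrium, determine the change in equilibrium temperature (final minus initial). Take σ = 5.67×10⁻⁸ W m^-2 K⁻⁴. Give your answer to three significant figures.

-2.72 kelvin

Irradiance scales as 1/d², so S = 1360 W m^-2 × (1/9.36)² = 15.52 W m^-2.
With α = 0.215, T₁ = 85.62 K.
With α = 0.31, T₂ = 82.90 K.
Change: 82.90 − 85.62 = -2.717 K.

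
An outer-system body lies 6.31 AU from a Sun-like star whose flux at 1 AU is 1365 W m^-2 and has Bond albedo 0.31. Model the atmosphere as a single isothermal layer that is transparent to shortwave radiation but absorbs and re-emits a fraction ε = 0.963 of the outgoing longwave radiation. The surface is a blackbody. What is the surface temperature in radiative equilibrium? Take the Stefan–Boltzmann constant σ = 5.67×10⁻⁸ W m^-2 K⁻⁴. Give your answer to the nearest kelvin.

119 K

Irradiance scales as 1/d², so S = 1365 W m^-2 × (1/6.31)² = 34.28 W m^-2.
The planet radiates to space at T_e = [S(1−α)/(4σ)]^(1/4) = 101.1 K.
The surface balance (absorbed SW + ε·downward IR = σT_s⁴) with T_a⁴ = T_s⁴/2 reduces to T_s = T_e·[2/(2−ε)]^¼ = 119.1 K.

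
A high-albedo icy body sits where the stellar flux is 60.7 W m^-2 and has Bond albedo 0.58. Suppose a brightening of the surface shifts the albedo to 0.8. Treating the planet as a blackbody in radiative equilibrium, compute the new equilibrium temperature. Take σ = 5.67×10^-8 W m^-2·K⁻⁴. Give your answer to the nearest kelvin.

New equilibrium: T₂ = [(1−0.8)·60.70/(4σ)]^(1/4) = 85.54 K.

86 K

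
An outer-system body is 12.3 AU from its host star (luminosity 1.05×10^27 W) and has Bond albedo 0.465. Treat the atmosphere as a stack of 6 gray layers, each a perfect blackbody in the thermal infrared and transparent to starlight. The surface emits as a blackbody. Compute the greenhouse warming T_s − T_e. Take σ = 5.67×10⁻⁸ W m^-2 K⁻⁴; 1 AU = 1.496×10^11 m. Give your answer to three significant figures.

d = 12.3 × 1.496×10^11 m = 1.840×10^12 m.
Flux at the orbit: S = L/(4πd²) = 1.05×10^27/(4π·(1.84×10^12)²) = 24.68 W m^-2.
OLR = S(1−α)/4 = 3.301 W m^-2; the top layer radiates at T_e = 87.35 K.
Surface: T_s = (7)^¼·T_e = 142.1 K.
So the greenhouse effect raises the surface by 142.1 − 87.35 = 54.73 K.

54.7 kelvin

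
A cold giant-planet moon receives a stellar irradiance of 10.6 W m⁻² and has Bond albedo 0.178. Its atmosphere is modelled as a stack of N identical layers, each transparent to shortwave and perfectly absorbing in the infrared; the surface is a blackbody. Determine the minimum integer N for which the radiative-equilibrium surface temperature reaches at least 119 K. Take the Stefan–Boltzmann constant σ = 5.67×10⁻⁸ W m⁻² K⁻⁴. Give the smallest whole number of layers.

The effective emission temperature is T_e = [S(1−α)/(4σ)]^¼ = 78.73 K.
T_s = (N+1)^(1/4)·T_e ≥ 119 K requires N+1 ≥ (T_s/T_e)⁴ = (119/78.73)⁴ = 5.220.
Rounding up, N = 5.

5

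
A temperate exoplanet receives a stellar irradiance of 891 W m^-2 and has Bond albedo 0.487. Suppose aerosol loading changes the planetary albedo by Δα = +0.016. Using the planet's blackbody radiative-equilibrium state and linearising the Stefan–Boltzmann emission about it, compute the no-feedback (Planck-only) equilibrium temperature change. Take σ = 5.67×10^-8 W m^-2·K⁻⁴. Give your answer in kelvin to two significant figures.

-1.7 K

Reference equilibrium: T_e = [S(1−α)/(4σ)]^(1/4) = 211.9 K.
The change in absorbed flux is Δ[S(1−α)/4] = −SΔα/4 = -3.564 W m^-2.
Planck response: λ_P = 4σT_e³ = 4·5.67×10⁻⁸·(211.9)³ = 2.157 W m^-2/K.
ΔT₀ = ΔF/λ_P = -3.564/2.157 = -1.65 K.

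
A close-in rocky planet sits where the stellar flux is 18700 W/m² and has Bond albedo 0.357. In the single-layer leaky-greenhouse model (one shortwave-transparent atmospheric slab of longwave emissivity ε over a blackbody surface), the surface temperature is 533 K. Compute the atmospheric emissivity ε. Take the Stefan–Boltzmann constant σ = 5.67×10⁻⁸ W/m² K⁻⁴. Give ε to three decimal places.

0.686

TOA balance gives T_e = 479.8 K.
T_s⁴ = T_e⁴·2/(2−ε) → ε = 2 − 2(T_e/T_s)⁴ = 2 − 2·(479.8/533)⁴ = 0.6862.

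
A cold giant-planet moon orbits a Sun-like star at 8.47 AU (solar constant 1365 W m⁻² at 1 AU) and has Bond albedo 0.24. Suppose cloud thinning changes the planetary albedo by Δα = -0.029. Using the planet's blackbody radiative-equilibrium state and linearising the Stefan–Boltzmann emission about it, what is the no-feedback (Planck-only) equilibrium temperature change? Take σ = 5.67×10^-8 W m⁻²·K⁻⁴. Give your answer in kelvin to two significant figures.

0.85 kelvin

Irradiance scales as 1/d², so S = 1365 W m⁻² × (1/8.47)² = 19.03 W m⁻².
Reference equilibrium: T_e = [S(1−α)/(4σ)]^(1/4) = 89.36 K.
TOA radiative forcing: ΔF = −S·Δα/4 = −19.03·(-0.029)/4 = 0.1379 W m⁻².
The Planck feedback parameter is 4σT_e³ = 0.1618 W m⁻²/K.
ΔT₀ = ΔF/λ_P = 0.1379/0.1618 = 0.852 K.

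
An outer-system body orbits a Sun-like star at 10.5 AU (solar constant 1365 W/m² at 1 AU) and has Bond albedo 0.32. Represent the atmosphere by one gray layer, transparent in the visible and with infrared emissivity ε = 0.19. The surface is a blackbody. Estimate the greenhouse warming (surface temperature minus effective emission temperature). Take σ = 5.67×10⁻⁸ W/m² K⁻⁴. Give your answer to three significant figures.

By the inverse-square law, S = 1365/10.5² = 12.38 W/m².
At the top of the atmosphere, σT_e⁴ = S(1−α)/4 = 2.105 W/m², giving T_e = 78.06 K.
The surface balance (absorbed SW + ε·downward IR = σT_s⁴) with T_a⁴ = T_s⁴/2 reduces to T_s = T_e·[2/(2−ε)]^¼ = 80.03 K.
T_s − T_e = 80.03 − 78.06 = 1.972 K.

1.97 kelvin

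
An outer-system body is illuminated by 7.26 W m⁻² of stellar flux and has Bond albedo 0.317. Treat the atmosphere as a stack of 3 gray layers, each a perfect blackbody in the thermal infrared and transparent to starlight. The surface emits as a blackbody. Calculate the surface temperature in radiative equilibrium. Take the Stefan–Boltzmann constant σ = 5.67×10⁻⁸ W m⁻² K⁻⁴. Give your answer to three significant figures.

The effective emission temperature is T_e = [S(1−α)/(4σ)]^¼ = 68.38 K.
Layer-by-layer balance gives σT_s⁴ = (N+1)σT_e⁴, so T_s = 4^¼·68.38 = 96.70 K.

96.7 kelvin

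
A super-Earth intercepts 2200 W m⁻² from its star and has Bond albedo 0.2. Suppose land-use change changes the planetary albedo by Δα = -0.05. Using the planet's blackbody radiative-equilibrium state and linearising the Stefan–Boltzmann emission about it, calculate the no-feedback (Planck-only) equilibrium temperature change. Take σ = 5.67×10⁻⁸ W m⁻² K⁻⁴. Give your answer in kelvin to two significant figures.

4.6 K

Reference equilibrium: T_e = [S(1−α)/(4σ)]^(1/4) = 296.8 K.
TOA radiative forcing: ΔF = −S·Δα/4 = −2200·(-0.05)/4 = 27.50 W m⁻².
Linearising σT⁴ gives d(σT⁴)/dT = 4σT_e³ = 5.930 W m⁻² per K.
ΔT₀ = ΔF/λ_P = 27.50/5.930 = 4.64 K.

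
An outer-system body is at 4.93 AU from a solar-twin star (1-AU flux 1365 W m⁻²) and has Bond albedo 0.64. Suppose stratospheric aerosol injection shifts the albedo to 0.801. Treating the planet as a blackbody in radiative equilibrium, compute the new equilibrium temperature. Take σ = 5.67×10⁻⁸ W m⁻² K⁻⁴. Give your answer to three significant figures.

83.8 kelvin

By the inverse-square law, S = 1365/4.93² = 56.16 W m⁻².
T₂ = [S(1−α₂)/(4σ)]^(1/4) = [56.16·0.199/(4σ)]^(1/4) = 83.78 K.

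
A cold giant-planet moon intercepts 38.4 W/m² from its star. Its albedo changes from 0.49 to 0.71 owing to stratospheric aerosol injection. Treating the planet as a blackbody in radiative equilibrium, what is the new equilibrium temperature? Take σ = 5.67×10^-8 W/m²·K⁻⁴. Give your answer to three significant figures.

83.7 K

With the new albedo, S(1−α₂)/4 = 2.784 W/m², so T₂ = 83.71 K.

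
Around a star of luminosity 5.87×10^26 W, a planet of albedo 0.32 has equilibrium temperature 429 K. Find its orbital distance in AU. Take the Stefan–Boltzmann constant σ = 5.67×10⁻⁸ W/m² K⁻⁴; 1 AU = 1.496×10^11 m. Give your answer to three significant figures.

The flux needed for this T is 4σT⁴/(1−0.32) = 11300 W/m².
From L = 4πd²S, d = √(5.87×10^26/(4π·11300)) = 6.430×10^10 m = 0.4298 AU.

0.430 AU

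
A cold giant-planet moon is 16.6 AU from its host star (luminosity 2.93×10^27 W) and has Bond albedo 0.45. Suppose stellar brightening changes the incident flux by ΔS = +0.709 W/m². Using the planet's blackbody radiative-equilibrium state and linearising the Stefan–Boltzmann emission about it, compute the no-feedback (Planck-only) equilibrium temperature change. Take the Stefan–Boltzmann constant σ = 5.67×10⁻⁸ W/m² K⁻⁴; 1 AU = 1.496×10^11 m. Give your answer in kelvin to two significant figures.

0.46 K

Orbital distance: d = 16.6 AU = 2.483×10^12 m.
Flux at the orbit: S = L/(4πd²) = 2.93×10^27/(4π·(2.48×10^12)²) = 37.81 W/m².
Unperturbed T_e = [37.81·(1−0.45)/(4σ)]^¼ = 97.85 K.
TOA radiative forcing: ΔF = (1−α)ΔS/4 = 0.55·(+0.709)/4 = 0.09749 W/m².
Linearising σT⁴ gives d(σT⁴)/dT = 4σT_e³ = 0.2125 W/m² per K.
Hence the no-feedback warming is ΔF/(4σT_e³) = 0.459 K.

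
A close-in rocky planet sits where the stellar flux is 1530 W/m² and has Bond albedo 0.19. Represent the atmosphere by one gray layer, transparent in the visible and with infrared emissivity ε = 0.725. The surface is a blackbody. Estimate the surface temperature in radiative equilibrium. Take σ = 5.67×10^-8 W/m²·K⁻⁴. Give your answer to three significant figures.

304 K

At the top of the atmosphere, σT_e⁴ = S(1−α)/4 = 309.8 W/m², giving T_e = 271.9 K.
For a single slab of emissivity ε, T_s⁴ = 2T_e⁴/(2−ε); thus T_s = 271.9·(1.569)^(1/4) = 304.3 K.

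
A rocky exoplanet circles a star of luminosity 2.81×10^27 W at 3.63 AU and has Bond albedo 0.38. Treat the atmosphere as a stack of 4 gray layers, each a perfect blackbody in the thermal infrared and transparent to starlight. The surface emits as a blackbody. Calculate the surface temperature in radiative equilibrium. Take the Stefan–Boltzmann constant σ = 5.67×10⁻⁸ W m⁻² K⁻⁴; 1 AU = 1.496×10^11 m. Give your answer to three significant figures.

d = 3.63 × 1.496×10^11 m = 5.430×10^11 m.
Spreading L over a sphere of radius d: S = 2.81×10^27/(4π·5.43×10^11²) = 758.3 W m⁻².
The effective emission temperature is T_e = [S(1−α)/(4σ)]^¼ = 213.4 K.
Layer-by-layer balance gives σT_s⁴ = (N+1)σT_e⁴, so T_s = 5^¼·213.4 = 319.1 K.

319 kelvin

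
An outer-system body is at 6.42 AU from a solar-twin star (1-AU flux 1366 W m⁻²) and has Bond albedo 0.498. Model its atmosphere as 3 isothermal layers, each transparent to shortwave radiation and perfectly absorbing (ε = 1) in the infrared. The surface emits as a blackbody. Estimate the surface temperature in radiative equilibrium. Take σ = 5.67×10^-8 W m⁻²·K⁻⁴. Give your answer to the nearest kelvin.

By the inverse-square law, S = 1366/6.42² = 33.14 W m⁻².
OLR = S(1−α)/4 = 4.159 W m⁻²; the top layer radiates at T_e = 92.55 K.
With N = 3 opaque layers, T_s = (N+1)^(1/4)·T_e = 4^(1/4)·92.55 = 130.9 K.

131 K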